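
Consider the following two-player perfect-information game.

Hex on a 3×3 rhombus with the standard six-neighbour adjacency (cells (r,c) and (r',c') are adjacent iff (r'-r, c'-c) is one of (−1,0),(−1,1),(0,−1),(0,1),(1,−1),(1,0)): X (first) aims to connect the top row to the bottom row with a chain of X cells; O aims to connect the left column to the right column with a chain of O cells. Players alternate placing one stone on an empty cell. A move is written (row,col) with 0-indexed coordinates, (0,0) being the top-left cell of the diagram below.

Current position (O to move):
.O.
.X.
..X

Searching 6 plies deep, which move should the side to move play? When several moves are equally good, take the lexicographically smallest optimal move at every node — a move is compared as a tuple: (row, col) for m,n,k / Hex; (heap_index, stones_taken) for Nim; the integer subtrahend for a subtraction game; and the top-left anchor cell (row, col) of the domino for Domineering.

O's best at [.O./.X./..X]: (0,2)

ply 1, O at .O./.X./..X | (0,0)=-1→OO./.X./..X; (0,2)=+1→.OO/.X./..X*; (1,0)=-1→.O./OX./..X; (1,2)=-1→.O./.XO/..X; (2,0)=-1→.O./.X./O.X; (2,1)=-1→.O./.X./.OX
ply 2, X at .OO/.X./..X | (0,0)=-1→XOO/.X./..X*; (1,0)=-1→.OO/XX./..X; (1,2)=-1→.OO/.XX/..X; (2,0)=-1→.OO/.X./X.X; (2,1)=-1→.OO/.X./.XX
ply 3, O at XOO/.X./..X | (1,0)=+1→XOO/OX./..X*; (1,2)=-1→XOO/.XO/..X; (2,0)=-1→XOO/.X./O.X; (2,1)=-1→XOO/.X./.OX
ply 4: XOO/OX./..X is terminal -1 (X); from .O./.X./..X depth 6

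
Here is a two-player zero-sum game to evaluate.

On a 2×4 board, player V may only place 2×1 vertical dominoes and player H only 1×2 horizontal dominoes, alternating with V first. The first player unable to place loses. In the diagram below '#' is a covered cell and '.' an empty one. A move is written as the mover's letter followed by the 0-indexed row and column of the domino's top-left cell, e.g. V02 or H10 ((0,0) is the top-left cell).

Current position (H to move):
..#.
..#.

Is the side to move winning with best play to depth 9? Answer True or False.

p1 H@[..#./..#.]: H00[###./..#.]+1* H10[..#./###.]+1
p2 V@[###./..#.]: V03[####/..##]-1*
p3 H@[####/..##]: H10[####/####]+1*
p4 V@[####/####] terminal -1; root [..#./..#.] d9

H winning at [..#./..#.]: True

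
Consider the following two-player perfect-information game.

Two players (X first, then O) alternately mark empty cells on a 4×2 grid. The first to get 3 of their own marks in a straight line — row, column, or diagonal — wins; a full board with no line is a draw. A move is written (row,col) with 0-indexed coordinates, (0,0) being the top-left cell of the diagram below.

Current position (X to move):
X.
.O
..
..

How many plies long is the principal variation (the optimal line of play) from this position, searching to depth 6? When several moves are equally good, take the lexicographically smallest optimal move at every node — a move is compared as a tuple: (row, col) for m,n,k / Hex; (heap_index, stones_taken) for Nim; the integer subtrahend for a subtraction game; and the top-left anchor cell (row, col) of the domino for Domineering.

[X./.O/../..] X move#1: (0,1):+0/XX/.O/../..*, (1,0):+0/X./XO/../.., (2,0):+0/X./.O/X./.., (2,1):+0/X./.O/.X/.., (3,0):-1/X./.O/../X., (3,1):+0/X./.O/../.X
[XX/.O/../..] O move#2: (1,0):+0/XX/OO/../..*, (2,0):+0/XX/.O/O./.., (2,1):+0/XX/.O/.O/.., (3,0):+0/XX/.O/../O., (3,1):+0/XX/.O/../.O
[XX/OO/../..] X move#3: (2,0):+0/XX/OO/X./..*, (2,1):+0/XX/OO/.X/.., (3,0):+0/XX/OO/../X., (3,1):+0/XX/OO/../.X
[XX/OO/X./..] O move#4: (2,1):+0/XX/OO/XO/..*, (3,0):+0/XX/OO/X./O., (3,1):+0/XX/OO/X./.O
[XX/OO/XO/..] X move#5: (3,0):-1/XX/OO/XO/X., (3,1):+0/XX/OO/XO/.X*
[XX/OO/XO/.X] O move#6: (3,0):+0/XX/OO/XO/OX*
[XX/OO/XO/OX] end (terminal +0, X#7); searched X./.O/../.. to 6

PV length from [X./.O/../..]: 6 plies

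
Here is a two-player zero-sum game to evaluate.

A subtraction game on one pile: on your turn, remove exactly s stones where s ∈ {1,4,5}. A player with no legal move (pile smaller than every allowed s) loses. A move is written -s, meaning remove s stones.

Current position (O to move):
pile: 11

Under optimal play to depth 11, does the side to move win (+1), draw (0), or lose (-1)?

ply 1, O at 11 | -1=+1→10*; -4=-1→7; -5=-1→6
ply 2, X at 10 | -1=-1→9*; -4=-1→6; -5=-1→5
ply 3, O at 9 | -1=+1→8*; -4=-1→5; -5=-1→4
ply 4, X at 8 | -1=-1→7*; -4=-1→4; -5=-1→3
ply 5, O at 7 | -1=-1→6; -4=-1→3; -5=+1→2*
ply 6, X at 2 | -1=-1→1*
ply 7, O at 1 | -1=+1→0*
ply 8: 0 is terminal -1 (X); from 11 depth 11

value(11, O) = +1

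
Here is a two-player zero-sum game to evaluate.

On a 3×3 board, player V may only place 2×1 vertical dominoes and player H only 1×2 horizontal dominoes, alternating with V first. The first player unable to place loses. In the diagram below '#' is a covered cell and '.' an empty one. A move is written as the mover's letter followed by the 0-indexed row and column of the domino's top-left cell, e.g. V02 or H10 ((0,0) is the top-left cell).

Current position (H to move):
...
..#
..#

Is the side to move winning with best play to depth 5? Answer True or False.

[.../..#/..#] H move#1: H00:-1/##./..#/..#, H01:-1/.##/..#/..#, H10:+1/.../###/..#*, H20:-1/.../..#/###
[.../###/..#] end (terminal -1, V#2); searched .../..#/..# to 5

H winning at [.../..#/..#]: True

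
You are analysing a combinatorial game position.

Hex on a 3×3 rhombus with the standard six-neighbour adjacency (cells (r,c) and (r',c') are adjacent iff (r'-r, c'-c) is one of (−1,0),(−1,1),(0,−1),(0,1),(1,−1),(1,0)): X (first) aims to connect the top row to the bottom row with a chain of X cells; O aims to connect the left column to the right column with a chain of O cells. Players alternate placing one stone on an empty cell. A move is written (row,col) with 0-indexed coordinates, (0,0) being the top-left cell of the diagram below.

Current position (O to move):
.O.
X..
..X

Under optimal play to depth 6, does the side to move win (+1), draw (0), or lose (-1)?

p1 O@[.O./X../..X]: (0,0)[OO./X../..X]-1 (0,2)[.OO/X../..X]-1 (1,1)[.O./XO./..X]+1* (1,2)[.O./X.O/..X]-1 (2,0)[.O./X../O.X]-1 (2,1)[.O./X../.OX]-1
p2 X@[.O./XO./..X]: (0,0)[XO./XO./..X]-1* (0,2)[.OX/XO./..X]-1 (1,2)[.O./XOX/..X]-1 (2,0)[.O./XO./X.X]-1 (2,1)[.O./XO./.XX]-1
p3 O@[XO./XO./..X]: (0,2)[XOO/XO./..X]-1 (1,2)[XO./XOO/..X]-1 (2,0)[XO./XO./O.X]+1* (2,1)[XO./XO./.OX]-1
p4 X@[XO./XO./O.X]: (0,2)[XOX/XO./O.X]-1* (1,2)[XO./XOX/O.X]-1 (2,1)[XO./XO./OXX]-1
p5 O@[XOX/XO./O.X]: (1,2)[XOX/XOO/O.X]+1* (2,1)[XOX/XO./OOX]-1
p6 X@[XOX/XOO/O.X] terminal -1; root [.O./X../..X] d6

value(.O./X../..X, O) = +1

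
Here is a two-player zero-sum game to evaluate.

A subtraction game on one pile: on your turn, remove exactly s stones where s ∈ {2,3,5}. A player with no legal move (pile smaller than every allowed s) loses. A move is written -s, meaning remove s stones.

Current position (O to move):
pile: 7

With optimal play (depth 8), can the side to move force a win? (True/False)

O winning at [7]: False

ply 1, O at 7 | -2=-1→5*; -3=-1→4; -5=-1→2
ply 2, X at 5 | -2=-1→3; -3=-1→2; -5=+1→0*
ply 3: 0 is terminal -1 (O); from 7 depth 8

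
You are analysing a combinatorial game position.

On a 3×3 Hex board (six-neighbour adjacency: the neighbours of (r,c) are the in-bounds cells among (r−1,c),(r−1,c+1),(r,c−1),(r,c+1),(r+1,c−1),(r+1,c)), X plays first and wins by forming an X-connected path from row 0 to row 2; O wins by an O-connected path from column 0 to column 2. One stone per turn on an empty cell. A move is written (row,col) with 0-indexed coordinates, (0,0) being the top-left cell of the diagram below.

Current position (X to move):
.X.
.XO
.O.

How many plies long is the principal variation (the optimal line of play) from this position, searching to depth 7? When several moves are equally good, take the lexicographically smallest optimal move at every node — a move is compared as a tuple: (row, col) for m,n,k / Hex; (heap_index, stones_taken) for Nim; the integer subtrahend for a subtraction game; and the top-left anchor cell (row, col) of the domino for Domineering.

[.X./.XO/.O.] X move#1: (0,0):-1/XX./.XO/.O., (0,2):-1/.XX/.XO/.O., (1,0):-1/.X./XXO/.O., (2,0):+1/.X./.XO/XO.*, (2,2):-1/.X./.XO/.OX
[.X./.XO/XO.] end (terminal -1, O#2); searched .X./.XO/.O. to 7

PV length from [.X./.XO/.O.]: 1 ply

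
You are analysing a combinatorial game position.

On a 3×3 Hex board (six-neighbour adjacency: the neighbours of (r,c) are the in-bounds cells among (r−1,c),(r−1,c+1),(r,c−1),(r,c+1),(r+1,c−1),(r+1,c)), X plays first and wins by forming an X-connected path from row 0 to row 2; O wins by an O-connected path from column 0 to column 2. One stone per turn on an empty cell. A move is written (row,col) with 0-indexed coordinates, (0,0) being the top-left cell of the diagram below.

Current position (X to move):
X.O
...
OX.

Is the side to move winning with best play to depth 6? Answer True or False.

[X.O/.../OX.] X move#1: (0,1):-1/XXO/.../OX., (1,0):-1/X.O/X../OX., (1,1):+1/X.O/.X./OX.*, (1,2):-1/X.O/..X/OX., (2,2):-1/X.O/.../OXX
[X.O/.X./OX.] O move#2: (0,1):-1/XOO/.X./OX.*, (1,0):-1/X.O/OX./OX., (1,2):-1/X.O/.XO/OX., (2,2):-1/X.O/.X./OXO
[XOO/.X./OX.] X move#3: (1,0):+1/XOO/XX./OX.*, (1,2):-1/XOO/.XX/OX., (2,2):-1/XOO/.X./OXX
[XOO/XX./OX.] end (terminal -1, O#4); searched X.O/.../OX. to 6

X winning at [X.O/.../OX.]: True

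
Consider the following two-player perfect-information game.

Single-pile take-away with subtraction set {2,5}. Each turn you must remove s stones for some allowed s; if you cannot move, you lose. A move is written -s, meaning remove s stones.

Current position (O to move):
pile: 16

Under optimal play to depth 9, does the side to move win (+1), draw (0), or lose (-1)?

value(16, O) = +1

[16] O move#1: -2:+1/14*, -5:+1/11
[14] X move#2: -2:-1/12*, -5:-1/9
[12] O move#3: -2:-1/10, -5:+1/7*
[7] X move#4: -2:-1/5*, -5:-1/2
[5] O move#5: -2:-1/3, -5:+1/0*
[0] end (terminal -1, X#6); searched 16 to 9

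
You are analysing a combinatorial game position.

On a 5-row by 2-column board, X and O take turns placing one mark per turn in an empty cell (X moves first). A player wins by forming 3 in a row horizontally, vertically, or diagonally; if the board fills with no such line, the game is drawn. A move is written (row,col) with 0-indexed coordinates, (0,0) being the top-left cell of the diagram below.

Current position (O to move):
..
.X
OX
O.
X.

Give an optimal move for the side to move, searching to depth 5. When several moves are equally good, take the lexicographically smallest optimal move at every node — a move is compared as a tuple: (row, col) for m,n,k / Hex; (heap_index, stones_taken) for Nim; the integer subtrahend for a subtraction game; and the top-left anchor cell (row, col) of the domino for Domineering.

ply 1, O at ../.X/OX/O./X. | (0,0)=-1→O./.X/OX/O./X.; (0,1)=-1→.O/.X/OX/O./X.; (1,0)=+1→../OX/OX/O./X.*; (3,1)=-1→../.X/OX/OO/X.; (4,1)=-1→../.X/OX/O./XO
ply 2: ../OX/OX/O./X. is terminal -1 (X); from ../.X/OX/O./X. depth 5

O's best at [../.X/OX/O./X.]: (1,0)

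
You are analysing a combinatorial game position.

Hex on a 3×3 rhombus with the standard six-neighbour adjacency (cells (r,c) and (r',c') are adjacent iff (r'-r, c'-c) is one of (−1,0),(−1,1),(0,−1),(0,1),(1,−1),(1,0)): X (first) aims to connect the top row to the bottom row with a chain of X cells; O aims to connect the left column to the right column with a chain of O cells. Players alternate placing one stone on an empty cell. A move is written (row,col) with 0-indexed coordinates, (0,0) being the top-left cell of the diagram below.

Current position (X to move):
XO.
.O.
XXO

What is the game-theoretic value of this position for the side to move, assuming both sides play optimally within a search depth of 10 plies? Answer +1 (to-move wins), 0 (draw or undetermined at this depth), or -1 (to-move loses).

ply 1, X at XO./.O./XXO | (0,2)=+1→XOX/.O./XXO*; (1,0)=+1→XO./XO./XXO; (1,2)=+1→XO./.OX/XXO
ply 2, O at XOX/.O./XXO | (1,0)=-1→XOX/OO./XXO*; (1,2)=-1→XOX/.OO/XXO
ply 3, X at XOX/OO./XXO | (1,2)=+1→XOX/OOX/XXO*
ply 4: XOX/OOX/XXO is terminal -1 (O); from XO./.O./XXO depth 10

value(XO./.O./XXO, X) = +1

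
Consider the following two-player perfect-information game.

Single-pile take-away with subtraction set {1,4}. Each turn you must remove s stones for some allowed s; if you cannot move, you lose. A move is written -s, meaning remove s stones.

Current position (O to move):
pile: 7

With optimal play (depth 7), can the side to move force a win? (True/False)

O winning at [7]: False

p1 O@[7]: -1[6]-1* -4[3]-1
p2 X@[6]: -1[5]+1* -4[2]+1
p3 O@[5]: -1[4]-1* -4[1]-1
p4 X@[4]: -1[3]-1 -4[0]+1*
p5 O@[0] terminal -1; root [7] d7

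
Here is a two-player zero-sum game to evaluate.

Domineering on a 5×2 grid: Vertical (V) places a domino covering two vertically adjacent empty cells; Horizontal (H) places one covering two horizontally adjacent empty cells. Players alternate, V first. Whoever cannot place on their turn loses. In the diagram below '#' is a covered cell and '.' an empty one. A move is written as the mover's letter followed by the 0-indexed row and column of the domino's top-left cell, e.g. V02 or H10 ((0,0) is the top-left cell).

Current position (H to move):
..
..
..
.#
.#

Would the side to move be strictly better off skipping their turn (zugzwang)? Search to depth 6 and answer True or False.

[../../../.#/.#] H move#1: H00:-1/##/../../.#/.#, H10:+1/../##/../.#/.#*, H20:-1/../../##/.#/.#
[../##/../.#/.#] V move#2: V20:-1/../##/#./##/.#*, V30:-1/../##/../##/##
[../##/#./##/.#] H move#3: H00:+1/##/##/#./##/.#*
[##/##/#./##/.#] end (terminal -1, V#4); searched ../../../.#/.# to 6
if H skipped the turn, V would face:
~ [../../../.#/.#] V move#1: V00:+1/#./#./../.#/.#*, V01:+1/.#/.#/../.#/.#, V10:+1/../#./#./.#/.#, V11:+1/../.#/.#/.#/.#, V20:-1/../../#./##/.#, V30:-1/../../../##/##
~ [#./#./../.#/.#] H move#2: H20:-1/#./#./##/.#/.#*
~ [#./#./##/.#/.#] V move#3: V01:+1/##/##/##/.#/.#*, V30:+1/#./#./##/##/##
~ [##/##/##/.#/.#] end (terminal -1, H#4); searched ../../../.#/.# to 6
compare (H): move=+1 vs pass=-1

zugzwang(../../../.#/.#, H) = False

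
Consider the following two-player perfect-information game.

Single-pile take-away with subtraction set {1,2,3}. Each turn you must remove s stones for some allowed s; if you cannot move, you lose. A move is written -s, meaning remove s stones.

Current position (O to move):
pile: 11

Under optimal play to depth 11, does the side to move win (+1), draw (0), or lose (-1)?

ply 1, O at 11 | -1=-1→10; -2=-1→9; -3=+1→8*
ply 2, X at 8 | -1=-1→7*; -2=-1→6; -3=-1→5
ply 3, O at 7 | -1=-1→6; -2=-1→5; -3=+1→4*
ply 4, X at 4 | -1=-1→3*; -2=-1→2; -3=-1→1
ply 5, O at 3 | -1=-1→2; -2=-1→1; -3=+1→0*
ply 6: 0 is terminal -1 (X); from 11 depth 11

value(11, O) = +1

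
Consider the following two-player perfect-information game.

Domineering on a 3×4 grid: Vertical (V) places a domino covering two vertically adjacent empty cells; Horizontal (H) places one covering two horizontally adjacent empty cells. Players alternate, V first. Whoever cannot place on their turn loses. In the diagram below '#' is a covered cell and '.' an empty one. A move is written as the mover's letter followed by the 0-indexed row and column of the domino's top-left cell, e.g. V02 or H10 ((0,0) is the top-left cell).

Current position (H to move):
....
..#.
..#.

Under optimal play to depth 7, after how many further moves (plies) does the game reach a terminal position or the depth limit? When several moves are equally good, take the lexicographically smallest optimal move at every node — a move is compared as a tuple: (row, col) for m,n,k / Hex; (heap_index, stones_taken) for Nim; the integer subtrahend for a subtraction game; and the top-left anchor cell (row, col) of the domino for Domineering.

ply 1, H at ..../..#./..#. | H00=-1→##../..#./..#.; H01=-1→.##./..#./..#.; H02=-1→..##/..#./..#.; H10=+1→..../###./..#.*; H20=-1→..../..#./###.
ply 2, V at ..../###./..#. | V03=-1→...#/####/..#.*; V13=-1→..../####/..##
ply 3, H at ...#/####/..#. | H00=+1→##.#/####/..#.*; H01=+1→.###/####/..#.; H20=+1→...#/####/###.
ply 4: ##.#/####/..#. is terminal -1 (V); from ..../..#./..#. depth 7

PV length from [..../..#./..#.]: 3 plies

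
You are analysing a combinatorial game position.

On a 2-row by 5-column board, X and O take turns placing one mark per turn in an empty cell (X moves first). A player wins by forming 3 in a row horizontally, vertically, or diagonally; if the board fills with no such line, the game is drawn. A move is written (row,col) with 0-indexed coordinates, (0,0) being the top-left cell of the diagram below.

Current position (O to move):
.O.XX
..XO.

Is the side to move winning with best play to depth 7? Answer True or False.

ply 1, O at .O.XX/..XO. | (0,0)=-1→OO.XX/..XO.; (0,2)=+0→.OOXX/..XO.*; (1,0)=-1→.O.XX/O.XO.; (1,1)=-1→.O.XX/.OXO.; (1,4)=-1→.O.XX/..XOO
ply 2, X at .OOXX/..XO. | (0,0)=+0→XOOXX/..XO.*; (1,0)=-1→.OOXX/X.XO.; (1,1)=-1→.OOXX/.XXO.; (1,4)=-1→.OOXX/..XOX
ply 3, O at XOOXX/..XO. | (1,0)=+0→XOOXX/O.XO.*; (1,1)=+0→XOOXX/.OXO.; (1,4)=+0→XOOXX/..XOO
ply 4, X at XOOXX/O.XO. | (1,1)=+0→XOOXX/OXXO.*; (1,4)=+0→XOOXX/O.XOX
ply 5, O at XOOXX/OXXO. | (1,4)=+0→XOOXX/OXXOO*
ply 6: XOOXX/OXXOO is terminal +0 (X); from .O.XX/..XO. depth 7

O winning at [.O.XX/..XO.]: False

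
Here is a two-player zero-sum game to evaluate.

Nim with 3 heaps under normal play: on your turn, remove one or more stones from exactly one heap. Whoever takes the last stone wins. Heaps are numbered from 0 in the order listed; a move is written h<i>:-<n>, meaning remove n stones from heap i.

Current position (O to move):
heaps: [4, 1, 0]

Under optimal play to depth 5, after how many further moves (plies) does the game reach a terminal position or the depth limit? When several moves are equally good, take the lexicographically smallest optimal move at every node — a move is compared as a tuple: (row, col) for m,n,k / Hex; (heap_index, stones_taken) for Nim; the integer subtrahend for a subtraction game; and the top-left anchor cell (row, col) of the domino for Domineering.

ply 1, O at (4,1,0) | h0:-1=-1→(3,1,0); h0:-2=-1→(2,1,0); h0:-3=+1→(1,1,0)*; h0:-4=-1→(0,1,0); h1:-1=-1→(4,0,0)
ply 2, X at (1,1,0) | h0:-1=-1→(0,1,0)*; h1:-1=-1→(1,0,0)
ply 3, O at (0,1,0) | h1:-1=+1→(0,0,0)*
ply 4: (0,0,0) is terminal -1 (X); from (4,1,0) depth 5

PV length from [(4,1,0)]: 3 plies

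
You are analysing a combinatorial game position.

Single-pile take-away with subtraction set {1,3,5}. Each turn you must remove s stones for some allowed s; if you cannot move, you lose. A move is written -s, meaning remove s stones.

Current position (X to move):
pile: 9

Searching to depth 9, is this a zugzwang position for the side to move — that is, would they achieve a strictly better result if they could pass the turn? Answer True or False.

ply 1, X at 9 | -1=+1→8*; -3=+1→6; -5=+1→4
ply 2, O at 8 | -1=-1→7*; -3=-1→5; -5=-1→3
ply 3, X at 7 | -1=+1→6*; -3=+1→4; -5=+1→2
ply 4, O at 6 | -1=-1→5*; -3=-1→3; -5=-1→1
ply 5, X at 5 | -1=+1→4*; -3=+1→2; -5=+1→0
ply 6, O at 4 | -1=-1→3*; -3=-1→1
ply 7, X at 3 | -1=+1→2*; -3=+1→0
ply 8, O at 2 | -1=-1→1*
ply 9, X at 1 | -1=+1→0*
ply 10: 0 is terminal -1 (O); from 9 depth 9
suppose X passes — search the same position with O to move:
pass> ply 1, O at 9 | -1=+1→8*; -3=+1→6; -5=+1→4
pass> ply 2, X at 8 | -1=-1→7*; -3=-1→5; -5=-1→3
pass> ply 3, O at 7 | -1=+1→6*; -3=+1→4; -5=+1→2
pass> ply 4, X at 6 | -1=-1→5*; -3=-1→3; -5=-1→1
pass> ply 5, O at 5 | -1=+1→4*; -3=+1→2; -5=+1→0
pass> ply 6, X at 4 | -1=-1→3*; -3=-1→1
pass> ply 7, O at 3 | -1=+1→2*; -3=+1→0
pass> ply 8, X at 2 | -1=-1→1*
pass> ply 9, O at 1 | -1=+1→0*
pass> ply 10: 0 is terminal -1 (X); from 9 depth 9
for X: play +1, pass -1

zugzwang(9, X) = False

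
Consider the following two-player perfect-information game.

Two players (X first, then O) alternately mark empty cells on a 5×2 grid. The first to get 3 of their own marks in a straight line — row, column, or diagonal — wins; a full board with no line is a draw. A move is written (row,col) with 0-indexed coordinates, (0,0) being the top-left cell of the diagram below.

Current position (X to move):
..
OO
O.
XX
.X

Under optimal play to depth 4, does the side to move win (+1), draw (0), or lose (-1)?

value(../OO/O./XX/.X, X) = +1

ply 1, X at ../OO/O./XX/.X | (0,0)=+0→X./OO/O./XX/.X; (0,1)=-1→.X/OO/O./XX/.X; (2,1)=+1→../OO/OX/XX/.X*; (4,0)=-1→../OO/O./XX/XX
ply 2: ../OO/OX/XX/.X is terminal -1 (O); from ../OO/O./XX/.X depth 4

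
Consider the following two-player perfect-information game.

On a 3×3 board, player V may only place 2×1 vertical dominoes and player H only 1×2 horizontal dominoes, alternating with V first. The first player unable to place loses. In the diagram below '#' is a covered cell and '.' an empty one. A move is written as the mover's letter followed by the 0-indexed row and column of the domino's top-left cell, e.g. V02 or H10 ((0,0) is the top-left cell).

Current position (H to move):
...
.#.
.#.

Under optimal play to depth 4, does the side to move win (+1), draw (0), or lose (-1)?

value(.../.#./.#., H) = -1

p1 H@[.../.#./.#.]: H00[##./.#./.#.]-1* H01[.##/.#./.#.]-1
p2 V@[##./.#./.#.]: V02[###/.##/.#.]+1* V10[##./##./##.]+1 V12[##./.##/.##]+1
p3 H@[###/.##/.#.] terminal -1; root [.../.#./.#.] d4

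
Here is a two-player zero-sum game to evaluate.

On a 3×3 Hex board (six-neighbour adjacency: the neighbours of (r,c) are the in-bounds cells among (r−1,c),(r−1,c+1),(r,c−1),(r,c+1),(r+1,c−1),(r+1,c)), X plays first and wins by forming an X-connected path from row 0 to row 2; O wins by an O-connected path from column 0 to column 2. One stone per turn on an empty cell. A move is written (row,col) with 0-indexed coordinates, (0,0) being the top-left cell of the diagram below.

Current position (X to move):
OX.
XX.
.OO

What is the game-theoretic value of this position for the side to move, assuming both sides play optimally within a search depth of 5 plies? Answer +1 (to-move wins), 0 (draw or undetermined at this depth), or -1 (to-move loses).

value(OX./XX./.OO, X) = +1

p1 X@[OX./XX./.OO]: (0,2)[OXX/XX./.OO]-1 (1,2)[OX./XXX/.OO]-1 (2,0)[OX./XX./XOO]+1*
p2 O@[OX./XX./XOO] terminal -1; root [OX./XX./.OO] d5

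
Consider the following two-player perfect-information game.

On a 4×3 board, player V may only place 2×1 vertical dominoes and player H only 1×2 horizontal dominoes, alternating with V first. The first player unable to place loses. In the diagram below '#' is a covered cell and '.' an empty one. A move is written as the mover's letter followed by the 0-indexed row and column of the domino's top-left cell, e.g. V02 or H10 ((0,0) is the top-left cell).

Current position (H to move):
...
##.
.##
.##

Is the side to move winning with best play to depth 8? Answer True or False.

H winning at [.../##./.##/.##]: False

p1 H@[.../##./.##/.##]: H00[##./##./.##/.##]-1* H01[.##/##./.##/.##]-1
p2 V@[##./##./.##/.##]: V02[###/###/.##/.##]+1* V20[##./##./###/###]+1
p3 H@[###/###/.##/.##] terminal -1; root [.../##./.##/.##] d8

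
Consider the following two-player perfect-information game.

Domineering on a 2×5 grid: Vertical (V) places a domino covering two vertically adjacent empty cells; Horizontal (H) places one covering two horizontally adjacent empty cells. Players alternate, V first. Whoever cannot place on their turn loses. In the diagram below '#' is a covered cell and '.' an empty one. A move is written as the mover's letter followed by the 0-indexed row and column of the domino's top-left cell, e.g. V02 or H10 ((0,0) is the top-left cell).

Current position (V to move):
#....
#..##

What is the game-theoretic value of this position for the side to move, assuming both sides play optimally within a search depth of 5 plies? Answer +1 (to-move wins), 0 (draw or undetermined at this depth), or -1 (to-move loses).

ply 1, V at #..../#..## | V01=-1→##.../##.##; V02=+1→#.#../#.###*
ply 2, H at #.#../#.### | H03=-1→#.###/#.###*
ply 3, V at #.###/#.### | V01=+1→#####/#####*
ply 4: #####/##### is terminal -1 (H); from #..../#..## depth 5

value(#..../#..##, V) = +1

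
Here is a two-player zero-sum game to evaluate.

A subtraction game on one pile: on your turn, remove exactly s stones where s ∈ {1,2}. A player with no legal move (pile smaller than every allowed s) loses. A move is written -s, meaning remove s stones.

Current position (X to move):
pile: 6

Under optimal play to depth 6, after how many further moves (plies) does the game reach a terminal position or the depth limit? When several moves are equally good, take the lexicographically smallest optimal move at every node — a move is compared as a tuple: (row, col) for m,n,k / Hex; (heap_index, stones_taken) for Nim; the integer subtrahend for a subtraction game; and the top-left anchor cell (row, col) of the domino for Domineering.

p1 X@[6]: -1[5]-1* -2[4]-1
p2 O@[5]: -1[4]-1 -2[3]+1*
p3 X@[3]: -1[2]-1* -2[1]-1
p4 O@[2]: -1[1]-1 -2[0]+1*
p5 X@[0] terminal -1; root [6] d6

PV length from [6]: 4 plies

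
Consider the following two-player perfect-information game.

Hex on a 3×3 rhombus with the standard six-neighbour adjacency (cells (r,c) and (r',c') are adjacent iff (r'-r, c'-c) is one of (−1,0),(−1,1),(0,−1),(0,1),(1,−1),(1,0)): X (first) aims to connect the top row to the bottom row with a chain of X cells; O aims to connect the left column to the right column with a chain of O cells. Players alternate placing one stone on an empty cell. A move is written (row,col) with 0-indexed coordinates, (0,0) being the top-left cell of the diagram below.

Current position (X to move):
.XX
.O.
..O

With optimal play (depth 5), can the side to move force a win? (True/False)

[.XX/.O./..O] X move#1: (0,0):-1/XXX/.O./..O*, (1,0):-1/.XX/XO./..O, (1,2):-1/.XX/.OX/..O, (2,0):-1/.XX/.O./X.O, (2,1):-1/.XX/.O./.XO
[XXX/.O./..O] O move#2: (1,0):+1/XXX/OO./..O*, (1,2):+1/XXX/.OO/..O, (2,0):+1/XXX/.O./O.O, (2,1):+1/XXX/.O./.OO
[XXX/OO./..O] X move#3: (1,2):-1/XXX/OOX/..O*, (2,0):-1/XXX/OO./X.O, (2,1):-1/XXX/OO./.XO
[XXX/OOX/..O] O move#4: (2,0):-1/XXX/OOX/O.O, (2,1):+1/XXX/OOX/.OO*
[XXX/OOX/.OO] end (terminal -1, X#5); searched .XX/.O./..O to 5

X winning at [.XX/.O./..O]: False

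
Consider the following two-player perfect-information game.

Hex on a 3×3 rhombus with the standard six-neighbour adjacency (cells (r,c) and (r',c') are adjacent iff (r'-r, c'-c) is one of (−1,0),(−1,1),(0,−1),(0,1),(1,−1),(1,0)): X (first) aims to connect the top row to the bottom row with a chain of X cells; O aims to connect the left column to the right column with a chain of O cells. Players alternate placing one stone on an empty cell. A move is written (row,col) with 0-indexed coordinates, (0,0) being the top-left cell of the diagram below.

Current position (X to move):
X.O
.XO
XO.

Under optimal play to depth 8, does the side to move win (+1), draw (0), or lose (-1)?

ply 1, X at X.O/.XO/XO. | (0,1)=+1→XXO/.XO/XO.*; (1,0)=+1→X.O/XXO/XO.; (2,2)=+1→X.O/.XO/XOX
ply 2: XXO/.XO/XO. is terminal -1 (O); from X.O/.XO/XO. depth 8

value(X.O/.XO/XO., X) = +1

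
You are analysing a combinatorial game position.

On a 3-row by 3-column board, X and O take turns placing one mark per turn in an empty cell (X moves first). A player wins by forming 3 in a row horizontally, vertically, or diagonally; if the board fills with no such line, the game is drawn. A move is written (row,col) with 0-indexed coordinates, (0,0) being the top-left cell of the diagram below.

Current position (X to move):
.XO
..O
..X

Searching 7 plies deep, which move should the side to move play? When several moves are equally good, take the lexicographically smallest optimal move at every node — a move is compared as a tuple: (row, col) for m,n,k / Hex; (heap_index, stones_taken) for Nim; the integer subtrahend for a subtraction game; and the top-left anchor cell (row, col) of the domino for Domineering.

X's best at [.XO/..O/..X]: (1,0)

ply 1, X at .XO/..O/..X | (0,0)=-1→XXO/..O/..X; (1,0)=+1→.XO/X.O/..X*; (1,1)=+1→.XO/.XO/..X; (2,0)=+1→.XO/..O/X.X; (2,1)=+1→.XO/..O/.XX
ply 2, O at .XO/X.O/..X | (0,0)=-1→OXO/X.O/..X*; (1,1)=-1→.XO/XOO/..X; (2,0)=-1→.XO/X.O/O.X; (2,1)=-1→.XO/X.O/.OX
ply 3, X at OXO/X.O/..X | (1,1)=+0→OXO/XXO/..X; (2,0)=+0→OXO/X.O/X.X; (2,1)=+1→OXO/X.O/.XX*
ply 4, O at OXO/X.O/.XX | (1,1)=-1→OXO/XOO/.XX*; (2,0)=-1→OXO/X.O/OXX
ply 5, X at OXO/XOO/.XX | (2,0)=+1→OXO/XOO/XXX*
ply 6: OXO/XOO/XXX is terminal -1 (O); from .XO/..O/..X depth 7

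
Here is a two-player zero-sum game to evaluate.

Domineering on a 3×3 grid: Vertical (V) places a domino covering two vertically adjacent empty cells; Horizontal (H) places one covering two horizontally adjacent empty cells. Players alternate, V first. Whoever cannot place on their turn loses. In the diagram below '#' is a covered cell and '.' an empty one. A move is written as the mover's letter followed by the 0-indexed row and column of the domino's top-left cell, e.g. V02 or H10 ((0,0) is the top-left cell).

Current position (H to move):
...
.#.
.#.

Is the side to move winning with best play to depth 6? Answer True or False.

H winning at [.../.#./.#.]: False

p1 H@[.../.#./.#.]: H00[##./.#./.#.]-1* H01[.##/.#./.#.]-1
p2 V@[##./.#./.#.]: V02[###/.##/.#.]+1* V10[##./##./##.]+1 V12[##./.##/.##]+1
p3 H@[###/.##/.#.] terminal -1; root [.../.#./.#.] d6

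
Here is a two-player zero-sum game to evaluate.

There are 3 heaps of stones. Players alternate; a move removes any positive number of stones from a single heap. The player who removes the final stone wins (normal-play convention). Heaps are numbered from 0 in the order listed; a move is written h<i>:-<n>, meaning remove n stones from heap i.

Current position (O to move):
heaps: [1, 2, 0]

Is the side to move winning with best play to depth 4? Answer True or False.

O winning at [(1,2,0)]: True

ply 1, O at (1,2,0) | h0:-1=-1→(0,2,0); h1:-1=+1→(1,1,0)*; h1:-2=-1→(1,0,0)
ply 2, X at (1,1,0) | h0:-1=-1→(0,1,0)*; h1:-1=-1→(1,0,0)
ply 3, O at (0,1,0) | h1:-1=+1→(0,0,0)*
ply 4: (0,0,0) is terminal -1 (X); from (1,2,0) depth 4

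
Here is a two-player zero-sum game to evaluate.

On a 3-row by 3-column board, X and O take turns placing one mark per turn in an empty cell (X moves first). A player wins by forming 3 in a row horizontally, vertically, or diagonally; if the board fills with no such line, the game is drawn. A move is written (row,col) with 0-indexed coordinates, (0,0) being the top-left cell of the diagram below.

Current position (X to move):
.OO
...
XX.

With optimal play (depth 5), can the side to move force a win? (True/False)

X winning at [.OO/.../XX.]: True

[.OO/.../XX.] X move#1: (0,0):+1/XOO/.../XX.*, (1,0):-1/.OO/X../XX., (1,1):-1/.OO/.X./XX., (1,2):-1/.OO/..X/XX., (2,2):+1/.OO/.../XXX
[XOO/.../XX.] O move#2: (1,0):-1/XOO/O../XX.*, (1,1):-1/XOO/.O./XX., (1,2):-1/XOO/..O/XX., (2,2):-1/XOO/.../XXO
[XOO/O../XX.] X move#3: (1,1):+0/XOO/OX./XX., (1,2):+0/XOO/O.X/XX., (2,2):+1/XOO/O../XXX*
[XOO/O../XXX] end (terminal -1, O#4); searched .OO/.../XX. to 5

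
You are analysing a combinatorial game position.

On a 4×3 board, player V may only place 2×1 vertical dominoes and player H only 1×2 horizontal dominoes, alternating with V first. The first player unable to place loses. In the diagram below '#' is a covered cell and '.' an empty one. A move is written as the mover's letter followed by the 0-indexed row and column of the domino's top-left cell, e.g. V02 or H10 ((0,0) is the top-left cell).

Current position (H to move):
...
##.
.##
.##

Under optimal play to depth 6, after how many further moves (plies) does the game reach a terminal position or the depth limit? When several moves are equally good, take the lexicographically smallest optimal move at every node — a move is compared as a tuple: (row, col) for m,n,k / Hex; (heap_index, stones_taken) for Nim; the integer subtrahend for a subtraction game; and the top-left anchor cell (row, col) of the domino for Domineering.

PV length from [.../##./.##/.##]: 2 plies

[.../##./.##/.##] H move#1: H00:-1/##./##./.##/.##*, H01:-1/.##/##./.##/.##
[##./##./.##/.##] V move#2: V02:+1/###/###/.##/.##*, V20:+1/##./##./###/###
[###/###/.##/.##] end (terminal -1, H#3); searched .../##./.##/.## to 6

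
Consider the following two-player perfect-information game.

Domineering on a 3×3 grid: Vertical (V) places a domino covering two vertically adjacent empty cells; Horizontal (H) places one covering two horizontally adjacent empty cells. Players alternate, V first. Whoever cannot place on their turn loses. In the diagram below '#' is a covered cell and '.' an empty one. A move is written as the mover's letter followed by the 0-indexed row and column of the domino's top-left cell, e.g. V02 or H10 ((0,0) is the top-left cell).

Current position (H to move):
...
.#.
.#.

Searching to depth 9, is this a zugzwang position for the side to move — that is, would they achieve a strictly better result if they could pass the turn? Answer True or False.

zugzwang(.../.#./.#., H) = False

[.../.#./.#.] H move#1: H00:-1/##./.#./.#.*, H01:-1/.##/.#./.#.
[##./.#./.#.] V move#2: V02:+1/###/.##/.#.*, V10:+1/##./##./##., V12:+1/##./.##/.##
[###/.##/.#.] end (terminal -1, H#3); searched .../.#./.#. to 9
pass branch (V moves first from the same position):
  | [.../.#./.#.] V move#1: V00:+1/#../##./.#.*, V02:+1/..#/.##/.#., V10:+1/.../##./##., V12:+1/.../.##/.##
  | [#../##./.#.] H move#2: H01:-1/###/##./.#.*
  | [###/##./.#.] V move#3: V12:+1/###/###/.##*
  | [###/###/.##] end (terminal -1, H#4); searched .../.#./.#. to 9
H moving scores -1; H passing scores -1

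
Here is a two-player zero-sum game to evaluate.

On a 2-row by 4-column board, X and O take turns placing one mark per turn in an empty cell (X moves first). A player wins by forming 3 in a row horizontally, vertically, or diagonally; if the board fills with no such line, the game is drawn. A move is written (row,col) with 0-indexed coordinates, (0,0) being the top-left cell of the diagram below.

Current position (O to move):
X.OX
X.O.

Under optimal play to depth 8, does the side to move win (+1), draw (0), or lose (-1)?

value(X.OX/X.O., O) = 0

ply 1, O at X.OX/X.O. | (0,1)=+0→XOOX/X.O.*; (1,1)=+0→X.OX/XOO.; (1,3)=+0→X.OX/X.OO
ply 2, X at XOOX/X.O. | (1,1)=+0→XOOX/XXO.*; (1,3)=+0→XOOX/X.OX
ply 3, O at XOOX/XXO. | (1,3)=+0→XOOX/XXOO*
ply 4: XOOX/XXOO is terminal +0 (X); from X.OX/X.O. depth 8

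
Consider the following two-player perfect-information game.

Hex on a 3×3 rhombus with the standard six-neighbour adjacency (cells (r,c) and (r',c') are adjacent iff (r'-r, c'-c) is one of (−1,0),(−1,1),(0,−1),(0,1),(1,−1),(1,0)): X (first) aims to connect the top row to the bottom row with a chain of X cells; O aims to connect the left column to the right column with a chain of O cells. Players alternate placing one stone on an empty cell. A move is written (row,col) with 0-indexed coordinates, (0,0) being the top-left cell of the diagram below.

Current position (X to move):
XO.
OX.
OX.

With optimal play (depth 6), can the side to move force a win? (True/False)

X winning at [XO./OX./OX.]: True

[XO./OX./OX.] X move#1: (0,2):+1/XOX/OX./OX.*, (1,2):-1/XO./OXX/OX., (2,2):-1/XO./OX./OXX
[XOX/OX./OX.] end (terminal -1, O#2); searched XO./OX./OX. to 6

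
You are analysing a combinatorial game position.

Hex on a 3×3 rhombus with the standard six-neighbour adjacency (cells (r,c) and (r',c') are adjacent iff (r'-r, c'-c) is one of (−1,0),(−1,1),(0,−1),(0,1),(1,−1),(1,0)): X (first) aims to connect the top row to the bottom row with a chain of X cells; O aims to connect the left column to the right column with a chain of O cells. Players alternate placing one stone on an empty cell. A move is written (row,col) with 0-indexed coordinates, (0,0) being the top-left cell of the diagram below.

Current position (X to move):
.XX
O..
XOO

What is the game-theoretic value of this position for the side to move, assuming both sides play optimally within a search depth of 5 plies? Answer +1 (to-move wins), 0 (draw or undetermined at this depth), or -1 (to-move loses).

value(.XX/O../XOO, X) = +1

ply 1, X at .XX/O../XOO | (0,0)=-1→XXX/O../XOO; (1,1)=+1→.XX/OX./XOO*; (1,2)=-1→.XX/O.X/XOO
ply 2: .XX/OX./XOO is terminal -1 (O); from .XX/O../XOO depth 5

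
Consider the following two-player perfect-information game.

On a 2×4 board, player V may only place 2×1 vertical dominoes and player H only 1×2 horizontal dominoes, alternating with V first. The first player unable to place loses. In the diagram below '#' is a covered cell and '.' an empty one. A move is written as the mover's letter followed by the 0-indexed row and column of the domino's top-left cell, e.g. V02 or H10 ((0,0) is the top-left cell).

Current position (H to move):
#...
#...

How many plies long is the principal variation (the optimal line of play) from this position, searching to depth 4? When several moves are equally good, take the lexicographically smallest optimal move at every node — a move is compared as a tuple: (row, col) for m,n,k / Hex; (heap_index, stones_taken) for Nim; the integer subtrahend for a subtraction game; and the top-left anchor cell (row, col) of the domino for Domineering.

PV length from [#.../#...]: 3 plies

ply 1, H at #.../#... | H01=+1→###./#...*; H02=+1→#.##/#...; H11=+1→#.../###.; H12=+1→#.../#.##
ply 2, V at ###./#... | V03=-1→####/#..#*
ply 3, H at ####/#..# | H11=+1→####/####*
ply 4: ####/#### is terminal -1 (V); from #.../#... depth 4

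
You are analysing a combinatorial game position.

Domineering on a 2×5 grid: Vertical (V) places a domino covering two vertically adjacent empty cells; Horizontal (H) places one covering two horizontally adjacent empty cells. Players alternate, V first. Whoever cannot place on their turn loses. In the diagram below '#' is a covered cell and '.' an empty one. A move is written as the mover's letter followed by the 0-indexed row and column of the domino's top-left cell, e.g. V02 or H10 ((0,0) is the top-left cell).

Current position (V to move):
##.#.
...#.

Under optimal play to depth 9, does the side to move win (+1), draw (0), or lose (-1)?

ply 1, V at ##.#./...#. | V02=+1→####./..##.*; V04=-1→##.##/...##
ply 2, H at ####./..##. | H10=-1→####./####.*
ply 3, V at ####./####. | V04=+1→#####/#####*
ply 4: #####/##### is terminal -1 (H); from ##.#./...#. depth 9

value(##.#./...#., V) = +1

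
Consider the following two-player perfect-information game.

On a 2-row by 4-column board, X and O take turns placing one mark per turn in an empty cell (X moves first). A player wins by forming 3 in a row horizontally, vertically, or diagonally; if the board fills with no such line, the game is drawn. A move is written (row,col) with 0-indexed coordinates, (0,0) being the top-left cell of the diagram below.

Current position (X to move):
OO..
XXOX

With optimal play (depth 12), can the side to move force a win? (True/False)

ply 1, X at OO../XXOX | (0,2)=+0→OOX./XXOX*; (0,3)=-1→OO.X/XXOX
ply 2, O at OOX./XXOX | (0,3)=+0→OOXO/XXOX*
ply 3: OOXO/XXOX is terminal +0 (X); from OO../XXOX depth 12

X winning at [OO../XXOX]: False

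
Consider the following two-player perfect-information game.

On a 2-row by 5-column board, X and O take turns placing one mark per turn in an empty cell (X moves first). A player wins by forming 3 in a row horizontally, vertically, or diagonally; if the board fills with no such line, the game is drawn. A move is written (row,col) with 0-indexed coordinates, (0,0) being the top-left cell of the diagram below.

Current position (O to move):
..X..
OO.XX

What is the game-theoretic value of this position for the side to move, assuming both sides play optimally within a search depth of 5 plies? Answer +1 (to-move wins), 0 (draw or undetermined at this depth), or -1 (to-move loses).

value(..X../OO.XX, O) = +1

ply 1, O at ..X../OO.XX | (0,0)=-1→O.X../OO.XX; (0,1)=-1→.OX../OO.XX; (0,3)=-1→..XO./OO.XX; (0,4)=-1→..X.O/OO.XX; (1,2)=+1→..X../OOOXX*
ply 2: ..X../OOOXX is terminal -1 (X); from ..X../OO.XX depth 5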